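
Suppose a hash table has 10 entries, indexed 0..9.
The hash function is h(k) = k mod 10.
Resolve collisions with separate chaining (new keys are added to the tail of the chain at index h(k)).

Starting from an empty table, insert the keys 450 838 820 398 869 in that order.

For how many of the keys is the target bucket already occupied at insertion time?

2

Insert 450: h=0, bucket 0 empty -> new chain.
Insert 838: h=8, bucket 8 empty -> new chain.
Insert 820: h=0, bucket 0 nonempty -> append to chain.
Insert 398: h=8, bucket 8 nonempty -> append to chain.
Insert 869: h=9, bucket 9 empty -> new chain.
Final buckets:
0: 450 -> 820
1: _
2: _
3: _
4: _
5: _
6: _
7: _
8: 838 -> 398
9: 869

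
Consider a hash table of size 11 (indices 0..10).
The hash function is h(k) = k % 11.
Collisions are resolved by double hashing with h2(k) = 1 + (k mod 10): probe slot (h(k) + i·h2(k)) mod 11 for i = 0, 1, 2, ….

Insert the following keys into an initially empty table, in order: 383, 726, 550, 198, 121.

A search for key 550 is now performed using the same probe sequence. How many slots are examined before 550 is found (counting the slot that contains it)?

2

383: h=9 => slot 9
726: h=0 => slot 0
550: h=0, h2=1, probe 0,1 => slot 1
198: h=0, h2=9, probe 0,9,7 => slot 7
121: h=0, h2=2, probe 0,2 => slot 2
Table: [726, 550, 121, ., ., ., ., 198, ., 383, .]
Lookup 550: h=0, h2=1, probe 0,1 → found at 1.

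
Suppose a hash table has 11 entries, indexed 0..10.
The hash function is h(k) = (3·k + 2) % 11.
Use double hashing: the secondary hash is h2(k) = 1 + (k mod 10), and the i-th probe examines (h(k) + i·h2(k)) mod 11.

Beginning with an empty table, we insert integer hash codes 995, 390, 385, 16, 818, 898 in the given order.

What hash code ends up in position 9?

995: h=6 => slot 6
390: h=6, h2=1, probe 6,7 => slot 7
385: h=2 => slot 2
16: h=6, h2=7, probe 6,2,9 => slot 9
818: h=3 => slot 3
898: h=1 => slot 1
Table: [., 898, 385, 818, ., ., 995, 390, ., 16, .]

16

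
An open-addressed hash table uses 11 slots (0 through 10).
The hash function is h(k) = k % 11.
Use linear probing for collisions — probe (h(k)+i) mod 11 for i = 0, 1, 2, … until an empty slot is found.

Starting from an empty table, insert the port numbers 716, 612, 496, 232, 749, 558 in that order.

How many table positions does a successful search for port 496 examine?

716: h=1 → slot 1
612: h=7 → slot 7
496: h=1, probe 1,2 → slot 2
232: h=1, probe 1,2,3 → slot 3
749: h=1, probe 1,2,3,4 → slot 4
558: h=8 → slot 8
Table: [-, 716, 496, 232, 749, -, -, 612, 558, -, -]
Lookup 496: h=1, probe 1,2 → found at 2.

2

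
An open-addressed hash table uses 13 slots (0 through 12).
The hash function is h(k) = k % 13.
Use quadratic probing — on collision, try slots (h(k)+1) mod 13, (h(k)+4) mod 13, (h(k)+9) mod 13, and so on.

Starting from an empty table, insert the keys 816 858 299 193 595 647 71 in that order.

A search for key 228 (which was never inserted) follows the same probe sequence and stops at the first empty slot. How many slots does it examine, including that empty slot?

2

816 hashes to 10; slot 10 is free -> place at 10.
858 hashes to 0; slot 0 is free -> place at 0.
299 hashes to 0; 0 taken -> place at 1.
193 hashes to 11; slot 11 is free -> place at 11.
595 hashes to 10; 10,11,1 taken -> place at 6.
647 hashes to 10; 10,11,1,6,0 taken -> place at 9.
71 hashes to 6; 6 taken -> place at 7.
Table: [858, 299, _, _, _, _, 595, 71, _, 647, 816, 193, _]
Lookup 228: h=7, probe 7,8 → slot 8 empty, not found.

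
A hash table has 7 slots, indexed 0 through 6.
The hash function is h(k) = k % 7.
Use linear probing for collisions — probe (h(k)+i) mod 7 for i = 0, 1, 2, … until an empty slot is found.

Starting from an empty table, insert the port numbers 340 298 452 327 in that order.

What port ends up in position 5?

298

340: h=4 => slot 4
298: h=4, probe 4,5 => slot 5
452: h=4, probe 4,5,6 => slot 6
327: h=5, probe 5,6,0 => slot 0
Table: [327, -, -, -, 340, 298, 452]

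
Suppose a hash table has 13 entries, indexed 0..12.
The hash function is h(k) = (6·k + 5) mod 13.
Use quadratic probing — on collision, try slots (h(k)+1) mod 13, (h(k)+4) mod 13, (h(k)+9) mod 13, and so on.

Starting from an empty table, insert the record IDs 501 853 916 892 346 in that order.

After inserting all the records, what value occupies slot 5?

892

501 hashes to 8; slot 8 is free -> place at 8.
853 hashes to 1; slot 1 is free -> place at 1.
916 hashes to 2; slot 2 is free -> place at 2.
892 hashes to 1; 1,2 taken -> place at 5.
346 hashes to 1; 1,2,5 taken -> place at 10.
Table: [-, 853, 916, -, -, 892, -, -, 501, -, 346, -, -]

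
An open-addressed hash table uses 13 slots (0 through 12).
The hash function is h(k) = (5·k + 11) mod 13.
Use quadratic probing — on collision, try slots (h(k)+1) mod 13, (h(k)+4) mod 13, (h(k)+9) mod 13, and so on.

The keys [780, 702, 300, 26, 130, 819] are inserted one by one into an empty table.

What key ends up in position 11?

780

780: h=11 => slot 11
702: h=11, probe 11,12 => slot 12
300: h=3 => slot 3
26: h=11, probe 11,12,2 => slot 2
130: h=11, probe 11,12,2,7 => slot 7
819: h=11, probe 11,12,2,7,1 => slot 1
Table: [., 819, 26, 300, ., ., ., 130, ., ., ., 780, 702]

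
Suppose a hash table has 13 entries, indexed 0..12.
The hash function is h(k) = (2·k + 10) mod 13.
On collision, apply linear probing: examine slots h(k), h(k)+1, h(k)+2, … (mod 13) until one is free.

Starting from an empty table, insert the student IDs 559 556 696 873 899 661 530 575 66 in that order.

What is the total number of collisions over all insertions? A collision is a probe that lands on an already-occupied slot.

559: h=10 → slot 10
556: h=4 → slot 4
696: h=11 → slot 11
873: h=1 → slot 1
899: h=1, probe 1,2 → slot 2
661: h=6 → slot 6
530: h=4, probe 4,5 → slot 5
575: h=3 → slot 3
66: h=12 → slot 12
Table: [_, 873, 899, 575, 556, 530, 661, _, _, _, 559, 696, 66]

2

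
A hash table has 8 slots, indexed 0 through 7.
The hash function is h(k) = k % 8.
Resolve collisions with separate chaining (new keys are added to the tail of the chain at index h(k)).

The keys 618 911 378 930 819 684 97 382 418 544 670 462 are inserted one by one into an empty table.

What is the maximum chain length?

Insert 618: h=2, bucket 2 empty → new chain.
Insert 911: h=7, bucket 7 empty → new chain.
Insert 378: h=2, bucket 2 nonempty → append to chain.
Insert 930: h=2, bucket 2 nonempty → append to chain.
Insert 819: h=3, bucket 3 empty → new chain.
Insert 684: h=4, bucket 4 empty → new chain.
Insert 97: h=1, bucket 1 empty → new chain.
Insert 382: h=6, bucket 6 empty → new chain.
Insert 418: h=2, bucket 2 nonempty → append to chain.
Insert 544: h=0, bucket 0 empty → new chain.
Insert 670: h=6, bucket 6 nonempty → append to chain.
Insert 462: h=6, bucket 6 nonempty → append to chain.
Final buckets:
0: 544
1: 97
2: 618 -> 378 -> 930 -> 418
3: 819
4: 684
5: .
6: 382 -> 670 -> 462
7: 911

4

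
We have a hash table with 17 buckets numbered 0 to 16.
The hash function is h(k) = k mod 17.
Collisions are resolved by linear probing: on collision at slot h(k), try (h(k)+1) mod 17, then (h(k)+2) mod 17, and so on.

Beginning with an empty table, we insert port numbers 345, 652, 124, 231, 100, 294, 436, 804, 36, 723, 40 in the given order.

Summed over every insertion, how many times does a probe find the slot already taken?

19

345 hashes to 5; slot 5 is free → place at 5.
652 hashes to 6; slot 6 is free → place at 6.
124 hashes to 5; 5,6 taken → place at 7.
231 hashes to 10; slot 10 is free → place at 10.
100 hashes to 15; slot 15 is free → place at 15.
294 hashes to 5; 5,6,7 taken → place at 8.
436 hashes to 11; slot 11 is free → place at 11.
804 hashes to 5; 5,6,7,8 taken → place at 9.
36 hashes to 2; slot 2 is free → place at 2.
723 hashes to 9; 9,10,11 taken → place at 12.
40 hashes to 6; 6,7,8,9,10,11,12 taken → place at 13.
Table: [., ., 36, ., ., 345, 652, 124, 294, 804, 231, 436, 723, 40, ., 100, .]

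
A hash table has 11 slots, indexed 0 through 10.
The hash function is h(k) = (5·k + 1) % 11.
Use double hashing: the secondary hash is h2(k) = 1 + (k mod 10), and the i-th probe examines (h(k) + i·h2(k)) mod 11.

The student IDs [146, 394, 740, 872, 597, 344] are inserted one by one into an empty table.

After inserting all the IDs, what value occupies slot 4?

344

146 hashes to 5; slot 5 is free → place at 5.
394 hashes to 2; slot 2 is free → place at 2.
740 hashes to 5, h2=1; 5 taken → place at 6.
872 hashes to 5, h2=3; 5 taken → place at 8.
597 hashes to 5, h2=8; 5,2 taken → place at 10.
344 hashes to 5, h2=5; 5,10 taken → place at 4.
Table: [-, -, 394, -, 344, 146, 740, -, 872, -, 597]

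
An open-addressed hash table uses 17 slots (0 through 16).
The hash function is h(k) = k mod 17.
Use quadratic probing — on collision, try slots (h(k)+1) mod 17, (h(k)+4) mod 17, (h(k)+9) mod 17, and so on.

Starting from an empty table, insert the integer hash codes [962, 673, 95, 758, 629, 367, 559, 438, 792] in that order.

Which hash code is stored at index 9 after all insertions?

367

962 hashes to 10; slot 10 is free → place at 10.
673 hashes to 10; 10 taken → place at 11.
95 hashes to 10; 10,11 taken → place at 14.
758 hashes to 10; 10,11,14 taken → place at 2.
629 hashes to 0; slot 0 is free → place at 0.
367 hashes to 10; 10,11,14,2 taken → place at 9.
559 hashes to 15; slot 15 is free → place at 15.
438 hashes to 13; slot 13 is free → place at 13.
792 hashes to 10; 10,11,14,2,9 taken → place at 1.
Table: [629, 792, 758, —, —, —, —, —, —, 367, 962, 673, —, 438, 95, 559, —]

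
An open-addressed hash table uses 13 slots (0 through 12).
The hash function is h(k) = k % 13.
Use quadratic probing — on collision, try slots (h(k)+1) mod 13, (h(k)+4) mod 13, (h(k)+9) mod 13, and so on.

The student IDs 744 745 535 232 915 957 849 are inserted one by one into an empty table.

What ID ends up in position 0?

849

Insert 744: h=3, slot 3 empty → index 3.
Insert 745: h=4, slot 4 empty → index 4.
Insert 535: h=2, slot 2 empty → index 2.
Insert 232: h=11, slot 11 empty → index 11.
Insert 915: h=5, slot 5 empty → index 5.
Insert 957: h=8, slot 8 empty → index 8.
Insert 849: h=4, slots 4,5,8 occupied → index 0.
Table: [849, _, 535, 744, 745, 915, _, _, 957, _, _, 232, _]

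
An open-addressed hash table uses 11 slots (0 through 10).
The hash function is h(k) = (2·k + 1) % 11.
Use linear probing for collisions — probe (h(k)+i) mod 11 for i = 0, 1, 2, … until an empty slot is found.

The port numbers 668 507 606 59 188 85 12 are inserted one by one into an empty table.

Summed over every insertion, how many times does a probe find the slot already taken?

9

668 hashes to 6; slot 6 is free → place at 6.
507 hashes to 3; slot 3 is free → place at 3.
606 hashes to 3; 3 taken → place at 4.
59 hashes to 9; slot 9 is free → place at 9.
188 hashes to 3; 3,4 taken → place at 5.
85 hashes to 6; 6 taken → place at 7.
12 hashes to 3; 3,4,5,6,7 taken → place at 8.
Table: [—, —, —, 507, 606, 188, 668, 85, 12, 59, —]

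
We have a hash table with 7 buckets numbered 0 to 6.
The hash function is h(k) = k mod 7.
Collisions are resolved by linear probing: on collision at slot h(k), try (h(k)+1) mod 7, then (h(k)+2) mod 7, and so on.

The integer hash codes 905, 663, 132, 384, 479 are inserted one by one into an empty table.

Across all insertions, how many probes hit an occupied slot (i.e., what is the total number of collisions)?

905: h=2 → slot 2
663: h=5 → slot 5
132: h=6 → slot 6
384: h=6, probe 6,0 → slot 0
479: h=3 → slot 3
Table: [384, ∅, 905, 479, ∅, 663, 132]

1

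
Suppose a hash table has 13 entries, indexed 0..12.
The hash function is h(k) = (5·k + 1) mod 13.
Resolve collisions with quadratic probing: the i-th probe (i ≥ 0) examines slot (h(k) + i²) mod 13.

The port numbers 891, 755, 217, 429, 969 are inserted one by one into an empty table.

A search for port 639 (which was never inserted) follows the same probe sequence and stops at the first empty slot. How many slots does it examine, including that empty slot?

891 hashes to 10; slot 10 is free => place at 10.
755 hashes to 6; slot 6 is free => place at 6.
217 hashes to 7; slot 7 is free => place at 7.
429 hashes to 1; slot 1 is free => place at 1.
969 hashes to 10; 10 taken => place at 11.
Table: [_, 429, _, _, _, _, 755, 217, _, _, 891, 969, _]
Lookup 639: h=11, probe 11,12 → slot 12 empty, not found.

2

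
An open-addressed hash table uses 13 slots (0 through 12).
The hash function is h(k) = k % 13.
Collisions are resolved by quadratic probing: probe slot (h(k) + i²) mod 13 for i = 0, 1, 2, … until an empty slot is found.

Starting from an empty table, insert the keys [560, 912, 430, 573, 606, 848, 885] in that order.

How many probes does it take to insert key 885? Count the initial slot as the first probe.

5

Insert 560: h=1, slot 1 empty → index 1.
Insert 912: h=2, slot 2 empty → index 2.
Insert 430: h=1, slots 1,2 occupied → index 5.
Insert 573: h=1, slots 1,2,5 occupied → index 10.
Insert 606: h=8, slot 8 empty → index 8.
Insert 848: h=3, slot 3 empty → index 3.
Insert 885: h=1, slots 1,2,5,10 occupied → index 4.
Table: [_, 560, 912, 848, 885, 430, _, _, 606, _, 573, _, _]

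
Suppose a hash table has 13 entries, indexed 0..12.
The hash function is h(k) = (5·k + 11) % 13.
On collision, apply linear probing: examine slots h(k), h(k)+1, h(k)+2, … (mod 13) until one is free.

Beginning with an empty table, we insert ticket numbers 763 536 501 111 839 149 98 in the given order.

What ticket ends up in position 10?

98

763 hashes to 4; slot 4 is free => place at 4.
536 hashes to 0; slot 0 is free => place at 0.
501 hashes to 7; slot 7 is free => place at 7.
111 hashes to 7; 7 taken => place at 8.
839 hashes to 7; 7,8 taken => place at 9.
149 hashes to 2; slot 2 is free => place at 2.
98 hashes to 7; 7,8,9 taken => place at 10.
Table: [536, —, 149, —, 763, —, —, 501, 111, 839, 98, —, —]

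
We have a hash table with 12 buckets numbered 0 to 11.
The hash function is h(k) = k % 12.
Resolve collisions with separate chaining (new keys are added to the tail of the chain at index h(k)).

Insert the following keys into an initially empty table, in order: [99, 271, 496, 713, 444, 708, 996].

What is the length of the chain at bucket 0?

Insert 99: h=3, bucket 3 empty -> new chain.
Insert 271: h=7, bucket 7 empty -> new chain.
Insert 496: h=4, bucket 4 empty -> new chain.
Insert 713: h=5, bucket 5 empty -> new chain.
Insert 444: h=0, bucket 0 empty -> new chain.
Insert 708: h=0, bucket 0 nonempty -> append to chain.
Insert 996: h=0, bucket 0 nonempty -> append to chain.
Final buckets:
0: 444 -> 708 -> 996
1: —
2: —
3: 99
4: 496
5: 713
6: —
7: 271
8: —
9: —
10: —
11: —

3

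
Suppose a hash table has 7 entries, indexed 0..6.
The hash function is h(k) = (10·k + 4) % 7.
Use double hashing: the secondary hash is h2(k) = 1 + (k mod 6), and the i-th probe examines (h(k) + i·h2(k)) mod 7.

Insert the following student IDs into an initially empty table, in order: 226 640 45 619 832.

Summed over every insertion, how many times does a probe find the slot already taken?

226: h=3 => slot 3
640: h=6 => slot 6
45: h=6, h2=4, probe 6,3,0 => slot 0
619: h=6, h2=2, probe 6,1 => slot 1
832: h=1, h2=5, probe 1,6,4 => slot 4
Table: [45, 619, —, 226, 832, —, 640]

5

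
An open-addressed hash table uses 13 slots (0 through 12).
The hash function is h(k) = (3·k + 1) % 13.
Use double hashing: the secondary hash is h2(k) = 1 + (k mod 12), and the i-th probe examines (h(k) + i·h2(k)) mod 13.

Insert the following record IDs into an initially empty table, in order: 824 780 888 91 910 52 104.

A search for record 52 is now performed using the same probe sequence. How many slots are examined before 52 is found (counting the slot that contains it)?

824: h=3 => slot 3
780: h=1 => slot 1
888: h=0 => slot 0
91: h=1, h2=8, probe 1,9 => slot 9
910: h=1, h2=11, probe 1,12 => slot 12
52: h=1, h2=5, probe 1,6 => slot 6
104: h=1, h2=9, probe 1,10 => slot 10
Table: [888, 780, ∅, 824, ∅, ∅, 52, ∅, ∅, 91, 104, ∅, 910]
Lookup 52: h=1, h2=5, probe 1,6 → found at 6.

2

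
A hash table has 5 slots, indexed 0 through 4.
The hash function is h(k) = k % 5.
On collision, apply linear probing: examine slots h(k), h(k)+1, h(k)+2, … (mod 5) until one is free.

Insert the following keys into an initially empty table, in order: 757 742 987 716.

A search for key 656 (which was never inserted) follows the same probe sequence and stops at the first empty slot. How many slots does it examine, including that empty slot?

5

757 hashes to 2; slot 2 is free => place at 2.
742 hashes to 2; 2 taken => place at 3.
987 hashes to 2; 2,3 taken => place at 4.
716 hashes to 1; slot 1 is free => place at 1.
Table: [—, 716, 757, 742, 987]
Lookup 656: h=1, probe 1,2,3,4,0 → slot 0 empty, not found.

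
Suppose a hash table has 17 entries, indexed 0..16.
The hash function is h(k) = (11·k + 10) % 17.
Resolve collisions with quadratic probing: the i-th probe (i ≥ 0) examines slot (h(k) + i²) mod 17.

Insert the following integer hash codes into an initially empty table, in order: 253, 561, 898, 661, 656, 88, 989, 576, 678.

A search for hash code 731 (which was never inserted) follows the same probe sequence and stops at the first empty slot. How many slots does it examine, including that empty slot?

4

Insert 253: h=5, slot 5 empty → index 5.
Insert 561: h=10, slot 10 empty → index 10.
Insert 898: h=11, slot 11 empty → index 11.
Insert 661: h=5, slot 5 occupied → index 6.
Insert 656: h=1, slot 1 empty → index 1.
Insert 88: h=9, slot 9 empty → index 9.
Insert 989: h=9, slots 9,10 occupied → index 13.
Insert 576: h=5, slots 5,6,9 occupied → index 14.
Insert 678: h=5, slots 5,6,9,14 occupied → index 4.
Table: [-, 656, -, -, 678, 253, 661, -, -, 88, 561, 898, -, 989, 576, -, -]
Lookup 731: h=10, probe 10,11,14,2 → slot 2 empty, not found.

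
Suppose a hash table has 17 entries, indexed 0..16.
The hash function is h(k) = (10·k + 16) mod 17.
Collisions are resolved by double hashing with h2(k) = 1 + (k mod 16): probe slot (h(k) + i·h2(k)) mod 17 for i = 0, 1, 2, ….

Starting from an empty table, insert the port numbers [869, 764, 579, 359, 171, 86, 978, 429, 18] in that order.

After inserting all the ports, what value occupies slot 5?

869 hashes to 2; slot 2 is free -> place at 2.
764 hashes to 6; slot 6 is free -> place at 6.
579 hashes to 9; slot 9 is free -> place at 9.
359 hashes to 2, h2=8; 2 taken -> place at 10.
171 hashes to 9, h2=12; 9 taken -> place at 4.
86 hashes to 9, h2=7; 9 taken -> place at 16.
978 hashes to 4, h2=3; 4 taken -> place at 7.
429 hashes to 5; slot 5 is free -> place at 5.
18 hashes to 9, h2=3; 9 taken -> place at 12.
Table: [., ., 869, ., 171, 429, 764, 978, ., 579, 359, ., 18, ., ., ., 86]

429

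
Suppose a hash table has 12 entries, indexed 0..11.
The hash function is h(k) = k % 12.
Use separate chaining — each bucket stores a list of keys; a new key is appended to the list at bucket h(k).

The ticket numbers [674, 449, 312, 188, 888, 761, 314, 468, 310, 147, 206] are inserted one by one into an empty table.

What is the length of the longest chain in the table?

3

Insert 674: h=2, bucket 2 empty → new chain.
Insert 449: h=5, bucket 5 empty → new chain.
Insert 312: h=0, bucket 0 empty → new chain.
Insert 188: h=8, bucket 8 empty → new chain.
Insert 888: h=0, bucket 0 nonempty → append to chain.
Insert 761: h=5, bucket 5 nonempty → append to chain.
Insert 314: h=2, bucket 2 nonempty → append to chain.
Insert 468: h=0, bucket 0 nonempty → append to chain.
Insert 310: h=10, bucket 10 empty → new chain.
Insert 147: h=3, bucket 3 empty → new chain.
Insert 206: h=2, bucket 2 nonempty → append to chain.
Final buckets:
0: 312 -> 888 -> 468
1: —
2: 674 -> 314 -> 206
3: 147
4: —
5: 449 -> 761
6: —
7: —
8: 188
9: —
10: 310
11: —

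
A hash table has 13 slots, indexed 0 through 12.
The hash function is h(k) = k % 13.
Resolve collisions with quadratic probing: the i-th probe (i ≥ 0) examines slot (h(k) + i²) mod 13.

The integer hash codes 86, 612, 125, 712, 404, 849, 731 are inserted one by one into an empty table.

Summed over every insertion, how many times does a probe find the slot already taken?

Insert 86: h=8, slot 8 empty => index 8.
Insert 612: h=1, slot 1 empty => index 1.
Insert 125: h=8, slot 8 occupied => index 9.
Insert 712: h=10, slot 10 empty => index 10.
Insert 404: h=1, slot 1 occupied => index 2.
Insert 849: h=4, slot 4 empty => index 4.
Insert 731: h=3, slot 3 empty => index 3.
Table: [—, 612, 404, 731, 849, —, —, —, 86, 125, 712, —, —]

2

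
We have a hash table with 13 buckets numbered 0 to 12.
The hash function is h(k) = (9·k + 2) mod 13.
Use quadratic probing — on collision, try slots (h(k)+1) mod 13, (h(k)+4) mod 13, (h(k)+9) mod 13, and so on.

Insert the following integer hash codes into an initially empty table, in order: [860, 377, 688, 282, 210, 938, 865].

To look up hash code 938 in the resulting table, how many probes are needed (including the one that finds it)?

860 hashes to 7; slot 7 is free => place at 7.
377 hashes to 2; slot 2 is free => place at 2.
688 hashes to 6; slot 6 is free => place at 6.
282 hashes to 5; slot 5 is free => place at 5.
210 hashes to 7; 7 taken => place at 8.
938 hashes to 7; 7,8 taken => place at 11.
865 hashes to 0; slot 0 is free => place at 0.
Table: [865, _, 377, _, _, 282, 688, 860, 210, _, _, 938, _]
Lookup 938: h=7, probe 7,8,11 → found at 11.

3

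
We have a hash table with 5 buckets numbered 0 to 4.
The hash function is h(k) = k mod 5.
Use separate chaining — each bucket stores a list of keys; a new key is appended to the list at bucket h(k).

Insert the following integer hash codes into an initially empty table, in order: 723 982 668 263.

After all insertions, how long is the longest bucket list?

3

Insert 723: h=3, bucket 3 empty → new chain.
Insert 982: h=2, bucket 2 empty → new chain.
Insert 668: h=3, bucket 3 nonempty → append to chain.
Insert 263: h=3, bucket 3 nonempty → append to chain.
Final buckets:
0: _
1: _
2: 982
3: 723 -> 668 -> 263
4: _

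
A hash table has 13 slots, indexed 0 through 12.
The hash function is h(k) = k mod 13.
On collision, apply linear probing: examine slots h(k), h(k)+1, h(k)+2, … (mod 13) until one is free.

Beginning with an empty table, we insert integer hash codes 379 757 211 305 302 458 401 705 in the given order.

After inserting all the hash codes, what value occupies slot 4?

211

379 hashes to 2; slot 2 is free -> place at 2.
757 hashes to 3; slot 3 is free -> place at 3.
211 hashes to 3; 3 taken -> place at 4.
305 hashes to 6; slot 6 is free -> place at 6.
302 hashes to 3; 3,4 taken -> place at 5.
458 hashes to 3; 3,4,5,6 taken -> place at 7.
401 hashes to 11; slot 11 is free -> place at 11.
705 hashes to 3; 3,4,5,6,7 taken -> place at 8.
Table: [_, _, 379, 757, 211, 302, 305, 458, 705, _, _, 401, _]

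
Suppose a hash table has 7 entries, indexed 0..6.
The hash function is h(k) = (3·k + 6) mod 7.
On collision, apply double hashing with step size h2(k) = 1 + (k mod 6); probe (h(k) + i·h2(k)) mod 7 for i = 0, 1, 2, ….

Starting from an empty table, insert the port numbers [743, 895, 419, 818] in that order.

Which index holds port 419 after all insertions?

Insert 743: h=2, slot 2 empty => index 2.
Insert 895: h=3, slot 3 empty => index 3.
Insert 419: h=3, h2=6, slots 3,2 occupied => index 1.
Insert 818: h=3, h2=3, slot 3 occupied => index 6.
Table: [_, 419, 743, 895, _, _, 818]

1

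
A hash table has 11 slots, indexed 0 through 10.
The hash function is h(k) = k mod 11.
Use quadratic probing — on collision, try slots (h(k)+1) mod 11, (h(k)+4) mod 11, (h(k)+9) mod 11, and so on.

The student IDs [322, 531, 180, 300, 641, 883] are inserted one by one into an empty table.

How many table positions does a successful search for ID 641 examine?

4

Insert 322: h=3, slot 3 empty -> index 3.
Insert 531: h=3, slot 3 occupied -> index 4.
Insert 180: h=4, slot 4 occupied -> index 5.
Insert 300: h=3, slots 3,4 occupied -> index 7.
Insert 641: h=3, slots 3,4,7 occupied -> index 1.
Insert 883: h=3, slots 3,4,7,1 occupied -> index 8.
Table: [∅, 641, ∅, 322, 531, 180, ∅, 300, 883, ∅, ∅]
Lookup 641: h=3, probe 3,4,7,1 → found at 1.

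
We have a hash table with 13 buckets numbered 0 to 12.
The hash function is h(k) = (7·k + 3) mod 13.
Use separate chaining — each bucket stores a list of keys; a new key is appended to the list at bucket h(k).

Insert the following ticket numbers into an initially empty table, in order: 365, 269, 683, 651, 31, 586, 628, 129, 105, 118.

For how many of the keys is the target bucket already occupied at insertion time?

Insert 365: h=10, bucket 10 empty -> new chain.
Insert 269: h=1, bucket 1 empty -> new chain.
Insert 683: h=0, bucket 0 empty -> new chain.
Insert 651: h=10, bucket 10 nonempty -> append to chain.
Insert 31: h=12, bucket 12 empty -> new chain.
Insert 586: h=10, bucket 10 nonempty -> append to chain.
Insert 628: h=5, bucket 5 empty -> new chain.
Insert 129: h=9, bucket 9 empty -> new chain.
Insert 105: h=10, bucket 10 nonempty -> append to chain.
Insert 118: h=10, bucket 10 nonempty -> append to chain.
Final buckets:
0: 683
1: 269
2: -
3: -
4: -
5: 628
6: -
7: -
8: -
9: 129
10: 365 -> 651 -> 586 -> 105 -> 118
11: -
12: 31

4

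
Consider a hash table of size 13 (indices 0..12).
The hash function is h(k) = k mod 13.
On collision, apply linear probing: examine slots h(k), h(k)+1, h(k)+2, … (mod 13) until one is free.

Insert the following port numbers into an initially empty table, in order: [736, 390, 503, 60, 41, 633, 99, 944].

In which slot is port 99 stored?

12

Insert 736: h=8, slot 8 empty → index 8.
Insert 390: h=0, slot 0 empty → index 0.
Insert 503: h=9, slot 9 empty → index 9.
Insert 60: h=8, slots 8,9 occupied → index 10.
Insert 41: h=2, slot 2 empty → index 2.
Insert 633: h=9, slots 9,10 occupied → index 11.
Insert 99: h=8, slots 8,9,10,11 occupied → index 12.
Insert 944: h=8, slots 8,9,10,11,12,0 occupied → index 1.
Table: [390, 944, 41, _, _, _, _, _, 736, 503, 60, 633, 99]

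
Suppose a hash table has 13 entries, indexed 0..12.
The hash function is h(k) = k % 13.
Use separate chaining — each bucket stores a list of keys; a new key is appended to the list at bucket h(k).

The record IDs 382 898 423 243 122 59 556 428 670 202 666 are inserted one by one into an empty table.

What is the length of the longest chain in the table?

Insert 382: h=5, bucket 5 empty → new chain.
Insert 898: h=1, bucket 1 empty → new chain.
Insert 423: h=7, bucket 7 empty → new chain.
Insert 243: h=9, bucket 9 empty → new chain.
Insert 122: h=5, bucket 5 nonempty → append to chain.
Insert 59: h=7, bucket 7 nonempty → append to chain.
Insert 556: h=10, bucket 10 empty → new chain.
Insert 428: h=12, bucket 12 empty → new chain.
Insert 670: h=7, bucket 7 nonempty → append to chain.
Insert 202: h=7, bucket 7 nonempty → append to chain.
Insert 666: h=3, bucket 3 empty → new chain.
Final buckets:
0: ∅
1: 898
2: ∅
3: 666
4: ∅
5: 382 -> 122
6: ∅
7: 423 -> 59 -> 670 -> 202
8: ∅
9: 243
10: 556
11: ∅
12: 428

4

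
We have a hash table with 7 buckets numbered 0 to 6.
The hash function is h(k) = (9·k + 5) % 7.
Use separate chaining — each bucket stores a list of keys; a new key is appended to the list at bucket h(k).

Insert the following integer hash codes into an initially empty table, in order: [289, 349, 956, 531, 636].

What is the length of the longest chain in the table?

3

Insert 289: h=2, bucket 2 empty → new chain.
Insert 349: h=3, bucket 3 empty → new chain.
Insert 956: h=6, bucket 6 empty → new chain.
Insert 531: h=3, bucket 3 nonempty → append to chain.
Insert 636: h=3, bucket 3 nonempty → append to chain.
Final buckets:
0: .
1: .
2: 289
3: 349 -> 531 -> 636
4: .
5: .
6: 956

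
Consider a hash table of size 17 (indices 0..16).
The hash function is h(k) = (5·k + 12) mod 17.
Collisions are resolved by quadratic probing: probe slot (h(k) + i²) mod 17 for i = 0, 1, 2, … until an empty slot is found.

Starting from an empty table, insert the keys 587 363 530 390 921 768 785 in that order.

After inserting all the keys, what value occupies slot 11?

Insert 587: h=6, slot 6 empty -> index 6.
Insert 363: h=8, slot 8 empty -> index 8.
Insert 530: h=10, slot 10 empty -> index 10.
Insert 390: h=7, slot 7 empty -> index 7.
Insert 921: h=10, slot 10 occupied -> index 11.
Insert 768: h=10, slots 10,11 occupied -> index 14.
Insert 785: h=10, slots 10,11,14 occupied -> index 2.
Table: [-, -, 785, -, -, -, 587, 390, 363, -, 530, 921, -, -, 768, -, -]

921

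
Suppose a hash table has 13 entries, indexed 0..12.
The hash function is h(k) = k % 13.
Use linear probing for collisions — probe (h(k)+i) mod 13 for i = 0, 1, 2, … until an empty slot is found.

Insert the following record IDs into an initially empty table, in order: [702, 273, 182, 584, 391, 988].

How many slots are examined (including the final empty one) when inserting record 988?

5

702 hashes to 0; slot 0 is free => place at 0.
273 hashes to 0; 0 taken => place at 1.
182 hashes to 0; 0,1 taken => place at 2.
584 hashes to 12; slot 12 is free => place at 12.
391 hashes to 1; 1,2 taken => place at 3.
988 hashes to 0; 0,1,2,3 taken => place at 4.
Table: [702, 273, 182, 391, 988, -, -, -, -, -, -, -, 584]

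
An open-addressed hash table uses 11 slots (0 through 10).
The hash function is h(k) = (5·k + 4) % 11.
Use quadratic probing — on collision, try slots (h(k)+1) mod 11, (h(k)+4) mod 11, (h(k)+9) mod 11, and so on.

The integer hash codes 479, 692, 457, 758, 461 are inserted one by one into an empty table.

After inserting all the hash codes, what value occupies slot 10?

Insert 479: h=1, slot 1 empty => index 1.
Insert 692: h=10, slot 10 empty => index 10.
Insert 457: h=1, slot 1 occupied => index 2.
Insert 758: h=10, slot 10 occupied => index 0.
Insert 461: h=10, slots 10,0 occupied => index 3.
Table: [758, 479, 457, 461, —, —, —, —, —, —, 692]

692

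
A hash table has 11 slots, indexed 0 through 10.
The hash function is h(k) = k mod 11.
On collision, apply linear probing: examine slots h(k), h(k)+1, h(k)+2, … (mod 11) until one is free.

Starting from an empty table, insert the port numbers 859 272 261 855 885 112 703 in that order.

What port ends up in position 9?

859 hashes to 1; slot 1 is free → place at 1.
272 hashes to 8; slot 8 is free → place at 8.
261 hashes to 8; 8 taken → place at 9.
855 hashes to 8; 8,9 taken → place at 10.
885 hashes to 5; slot 5 is free → place at 5.
112 hashes to 2; slot 2 is free → place at 2.
703 hashes to 10; 10 taken → place at 0.
Table: [703, 859, 112, _, _, 885, _, _, 272, 261, 855]

261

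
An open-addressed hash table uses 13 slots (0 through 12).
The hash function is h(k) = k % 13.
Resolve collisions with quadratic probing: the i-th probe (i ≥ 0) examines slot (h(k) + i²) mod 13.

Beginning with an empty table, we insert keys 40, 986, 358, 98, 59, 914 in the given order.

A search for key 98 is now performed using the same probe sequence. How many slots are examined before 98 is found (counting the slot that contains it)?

40: h=1 → slot 1
986: h=11 → slot 11
358: h=7 → slot 7
98: h=7, probe 7,8 → slot 8
59: h=7, probe 7,8,11,3 → slot 3
914: h=4 → slot 4
Table: [_, 40, _, 59, 914, _, _, 358, 98, _, _, 986, _]
Lookup 98: h=7, probe 7,8 → found at 8.

2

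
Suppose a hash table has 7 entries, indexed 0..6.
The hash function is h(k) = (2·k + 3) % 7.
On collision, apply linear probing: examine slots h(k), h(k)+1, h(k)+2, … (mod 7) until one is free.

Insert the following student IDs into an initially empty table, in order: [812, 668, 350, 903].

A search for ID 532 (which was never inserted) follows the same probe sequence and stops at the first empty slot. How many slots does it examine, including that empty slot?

4

812: h=3 => slot 3
668: h=2 => slot 2
350: h=3, probe 3,4 => slot 4
903: h=3, probe 3,4,5 => slot 5
Table: [-, -, 668, 812, 350, 903, -]
Lookup 532: h=3, probe 3,4,5,6 → slot 6 empty, not found.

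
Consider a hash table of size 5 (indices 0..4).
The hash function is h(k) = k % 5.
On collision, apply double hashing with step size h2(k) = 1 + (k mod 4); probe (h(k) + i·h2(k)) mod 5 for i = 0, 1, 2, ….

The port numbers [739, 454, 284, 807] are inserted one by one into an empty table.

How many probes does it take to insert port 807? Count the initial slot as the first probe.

Insert 739: h=4, slot 4 empty → index 4.
Insert 454: h=4, h2=3, slot 4 occupied → index 2.
Insert 284: h=4, h2=1, slot 4 occupied → index 0.
Insert 807: h=2, h2=4, slot 2 occupied → index 1.
Table: [284, 807, 454, ., 739]

2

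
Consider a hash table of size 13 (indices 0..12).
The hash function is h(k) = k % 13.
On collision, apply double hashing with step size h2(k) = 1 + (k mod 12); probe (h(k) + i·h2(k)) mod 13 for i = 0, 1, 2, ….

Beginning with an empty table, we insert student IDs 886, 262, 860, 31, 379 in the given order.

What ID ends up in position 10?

Insert 886: h=2, slot 2 empty → index 2.
Insert 262: h=2, h2=11, slot 2 occupied → index 0.
Insert 860: h=2, h2=9, slot 2 occupied → index 11.
Insert 31: h=5, slot 5 empty → index 5.
Insert 379: h=2, h2=8, slot 2 occupied → index 10.
Table: [262, ∅, 886, ∅, ∅, 31, ∅, ∅, ∅, ∅, 379, 860, ∅]

379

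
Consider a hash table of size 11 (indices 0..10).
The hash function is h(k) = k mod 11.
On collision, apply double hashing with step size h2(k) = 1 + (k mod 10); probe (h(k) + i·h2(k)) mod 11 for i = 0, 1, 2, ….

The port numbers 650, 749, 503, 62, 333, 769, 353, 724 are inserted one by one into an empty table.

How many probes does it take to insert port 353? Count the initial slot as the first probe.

2

650: h=1 => slot 1
749: h=1, h2=10, probe 1,0 => slot 0
503: h=8 => slot 8
62: h=7 => slot 7
333: h=3 => slot 3
769: h=10 => slot 10
353: h=1, h2=4, probe 1,5 => slot 5
724: h=9 => slot 9
Table: [749, 650, —, 333, —, 353, —, 62, 503, 724, 769]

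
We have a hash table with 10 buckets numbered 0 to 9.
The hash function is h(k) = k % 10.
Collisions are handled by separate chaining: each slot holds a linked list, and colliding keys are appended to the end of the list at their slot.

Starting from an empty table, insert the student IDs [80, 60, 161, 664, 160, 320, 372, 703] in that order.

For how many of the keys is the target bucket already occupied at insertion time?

3

80 -> bucket 0
60 -> bucket 0 (collision)
161 -> bucket 1
664 -> bucket 4
160 -> bucket 0 (collision)
320 -> bucket 0 (collision)
372 -> bucket 2
703 -> bucket 3
Final buckets:
0: 80 -> 60 -> 160 -> 320
1: 161
2: 372
3: 703
4: 664
5: -
6: -
7: -
8: -
9: -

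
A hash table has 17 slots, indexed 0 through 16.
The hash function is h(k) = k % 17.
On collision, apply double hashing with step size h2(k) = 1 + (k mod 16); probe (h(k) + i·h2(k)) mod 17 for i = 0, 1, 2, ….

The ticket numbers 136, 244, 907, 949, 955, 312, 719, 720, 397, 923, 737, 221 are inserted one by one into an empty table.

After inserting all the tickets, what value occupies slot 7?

136: h=0 → slot 0
244: h=6 → slot 6
907: h=6, h2=12, probe 6,1 → slot 1
949: h=14 → slot 14
955: h=3 → slot 3
312: h=6, h2=9, probe 6,15 → slot 15
719: h=5 → slot 5
720: h=6, h2=1, probe 6,7 → slot 7
397: h=6, h2=14, probe 6,3,0,14,11 → slot 11
923: h=5, h2=12, probe 5,0,12 → slot 12
737: h=6, h2=2, probe 6,8 → slot 8
221: h=0, h2=14, probe 0,14,11,8,5,2 → slot 2
Table: [136, 907, 221, 955, —, 719, 244, 720, 737, —, —, 397, 923, —, 949, 312, —]

720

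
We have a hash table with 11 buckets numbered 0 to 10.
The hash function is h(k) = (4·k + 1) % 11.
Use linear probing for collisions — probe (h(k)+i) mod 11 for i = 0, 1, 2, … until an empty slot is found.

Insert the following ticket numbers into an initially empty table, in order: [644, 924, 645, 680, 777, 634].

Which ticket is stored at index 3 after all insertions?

644

644: h=3 -> slot 3
924: h=1 -> slot 1
645: h=7 -> slot 7
680: h=4 -> slot 4
777: h=7, probe 7,8 -> slot 8
634: h=7, probe 7,8,9 -> slot 9
Table: [., 924, ., 644, 680, ., ., 645, 777, 634, .]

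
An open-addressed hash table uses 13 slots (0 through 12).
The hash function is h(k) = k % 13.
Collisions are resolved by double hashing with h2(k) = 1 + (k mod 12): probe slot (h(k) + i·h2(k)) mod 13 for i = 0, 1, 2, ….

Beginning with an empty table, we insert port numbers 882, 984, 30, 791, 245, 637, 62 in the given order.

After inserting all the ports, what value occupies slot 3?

245

882: h=11 -> slot 11
984: h=9 -> slot 9
30: h=4 -> slot 4
791: h=11, h2=12, probe 11,10 -> slot 10
245: h=11, h2=6, probe 11,4,10,3 -> slot 3
637: h=0 -> slot 0
62: h=10, h2=3, probe 10,0,3,6 -> slot 6
Table: [637, ∅, ∅, 245, 30, ∅, 62, ∅, ∅, 984, 791, 882, ∅]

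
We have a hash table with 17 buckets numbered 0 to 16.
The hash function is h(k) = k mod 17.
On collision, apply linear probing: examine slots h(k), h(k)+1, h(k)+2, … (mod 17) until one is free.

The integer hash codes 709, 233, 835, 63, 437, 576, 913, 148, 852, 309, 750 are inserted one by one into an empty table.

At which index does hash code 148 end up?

709 hashes to 12; slot 12 is free => place at 12.
233 hashes to 12; 12 taken => place at 13.
835 hashes to 2; slot 2 is free => place at 2.
63 hashes to 12; 12,13 taken => place at 14.
437 hashes to 12; 12,13,14 taken => place at 15.
576 hashes to 15; 15 taken => place at 16.
913 hashes to 12; 12,13,14,15,16 taken => place at 0.
148 hashes to 12; 12,13,14,15,16,0 taken => place at 1.
852 hashes to 2; 2 taken => place at 3.
309 hashes to 3; 3 taken => place at 4.
750 hashes to 2; 2,3,4 taken => place at 5.
Table: [913, 148, 835, 852, 309, 750, _, _, _, _, _, _, 709, 233, 63, 437, 576]

1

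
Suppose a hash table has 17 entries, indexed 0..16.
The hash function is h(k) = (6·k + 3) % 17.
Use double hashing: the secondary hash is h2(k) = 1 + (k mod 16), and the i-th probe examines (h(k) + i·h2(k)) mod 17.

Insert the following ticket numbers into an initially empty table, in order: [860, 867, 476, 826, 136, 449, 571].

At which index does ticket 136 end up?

Insert 860: h=12, slot 12 empty => index 12.
Insert 867: h=3, slot 3 empty => index 3.
Insert 476: h=3, h2=13, slot 3 occupied => index 16.
Insert 826: h=12, h2=11, slot 12 occupied => index 6.
Insert 136: h=3, h2=9, slots 3,12 occupied => index 4.
Insert 449: h=11, slot 11 empty => index 11.
Insert 571: h=12, h2=12, slot 12 occupied => index 7.
Table: [_, _, _, 867, 136, _, 826, 571, _, _, _, 449, 860, _, _, _, 476]

4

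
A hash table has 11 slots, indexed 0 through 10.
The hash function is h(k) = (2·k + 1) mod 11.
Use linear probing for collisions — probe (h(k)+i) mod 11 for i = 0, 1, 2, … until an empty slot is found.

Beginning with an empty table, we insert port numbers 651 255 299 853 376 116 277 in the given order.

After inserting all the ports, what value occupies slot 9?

651: h=5 -> slot 5
255: h=5, probe 5,6 -> slot 6
299: h=5, probe 5,6,7 -> slot 7
853: h=2 -> slot 2
376: h=5, probe 5,6,7,8 -> slot 8
116: h=2, probe 2,3 -> slot 3
277: h=5, probe 5,6,7,8,9 -> slot 9
Table: [_, _, 853, 116, _, 651, 255, 299, 376, 277, _]

277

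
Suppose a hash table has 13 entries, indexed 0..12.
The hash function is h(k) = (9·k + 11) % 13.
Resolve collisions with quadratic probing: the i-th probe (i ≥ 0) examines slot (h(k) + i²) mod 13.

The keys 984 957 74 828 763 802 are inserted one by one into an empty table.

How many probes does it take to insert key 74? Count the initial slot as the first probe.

2

984 hashes to 1; slot 1 is free → place at 1.
957 hashes to 5; slot 5 is free → place at 5.
74 hashes to 1; 1 taken → place at 2.
828 hashes to 1; 1,2,5 taken → place at 10.
763 hashes to 1; 1,2,5,10 taken → place at 4.
802 hashes to 1; 1,2,5,10,4 taken → place at 0.
Table: [802, 984, 74, ∅, 763, 957, ∅, ∅, ∅, ∅, 828, ∅, ∅]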